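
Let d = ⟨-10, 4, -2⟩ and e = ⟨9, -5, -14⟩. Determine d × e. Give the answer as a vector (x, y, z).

i: 4·(-14) - (-2)·(-5) = -56 - 10 = -66
j: (-2)·9 - (-10)·(-14) = -18 - 140 = -158
k: (-10)·(-5) - 4·9 = 50 - 36 = 14
d × e = (-66, -158, 14)

(-66, -158, 14)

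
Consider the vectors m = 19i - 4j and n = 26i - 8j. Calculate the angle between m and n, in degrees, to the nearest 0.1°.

m · n = 19·26 + (-4)·(-8) = 494 + 32 = 526
|m|² = 361 + 16 = 377,  |m| = √377 ≈ 19.416488
|n|² = 676 + 64 = 740,  |n| = √740 ≈ 27.202941
cos θ = 526 / (19.416488 · 27.202941) ≈ 0.99586
θ = arccos(0.99586) ≈ 5.2°

5.2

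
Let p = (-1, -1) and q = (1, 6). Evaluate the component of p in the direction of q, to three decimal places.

-1.151

p · q = (-1)·1 + (-1)·6 = -1 - 6 = -7
|q| = √(1 + 36) = √37 ≈ 6.0828
comp_q p = -7 / √37 ≈ -1.151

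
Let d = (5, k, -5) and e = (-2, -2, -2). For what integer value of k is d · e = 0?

d · e = 5·(-2) + k·(-2) + (-5)·(-2) = 0 - 2k
Set equal to 0: -2k = 0, so k = 0.

0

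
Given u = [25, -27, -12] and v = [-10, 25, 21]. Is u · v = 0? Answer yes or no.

no

u · v = 25·(-10) + (-27)·25 + (-12)·21 = -250 - 675 - 252 = -1177
Nonzero, so the vectors are not orthogonal.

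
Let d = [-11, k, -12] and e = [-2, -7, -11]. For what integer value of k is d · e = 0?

d · e = (-11)·(-2) + k·(-7) + (-12)·(-11) = 154 - 7k
Set equal to 0: -7k = -154, so k = 22.

22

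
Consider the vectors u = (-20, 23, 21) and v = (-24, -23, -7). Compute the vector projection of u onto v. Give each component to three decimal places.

u · v = (-20)·(-24) + 23·(-23) + 21·(-7) = 480 - 529 - 147 = -196
|v|² = 576 + 529 + 49 = 1154
proj_v u = (-196/1154) · (-24, -23, -7) ≈ (4.076, 3.906, 1.189)

(4.076, 3.906, 1.189)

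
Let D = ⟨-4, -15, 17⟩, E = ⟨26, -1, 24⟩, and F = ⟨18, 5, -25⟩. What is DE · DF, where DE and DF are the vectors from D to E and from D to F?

646

DE = E − D = (30, 14, 7)
DF = F − D = (22, 20, -42)
DE · DF = 30·22 + 14·20 + 7·(-42) = 660 + 280 - 294 = 646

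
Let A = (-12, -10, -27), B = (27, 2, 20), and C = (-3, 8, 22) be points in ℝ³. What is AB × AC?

(-258, -1488, 594)

AB = (39, 12, 47)
AC = (9, 18, 49)
i: 12·49 - 47·18 = 588 - 846 = -258
j: 47·9 - 39·49 = 423 - 1911 = -1488
k: 39·18 - 12·9 = 702 - 108 = 594
AB × AC = (-258, -1488, 594)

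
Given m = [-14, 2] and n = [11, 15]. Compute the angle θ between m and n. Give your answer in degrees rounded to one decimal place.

118.1

m · n = (-14)·11 + 2·15 = -154 + 30 = -124
|m|² = 196 + 4 = 200,  |m| = √200 ≈ 14.142136
|n|² = 121 + 225 = 346,  |n| = √346 ≈ 18.601075
cos θ = -124 / (14.142136 · 18.601075) ≈ -0.47138
θ = arccos(-0.47138) ≈ 118.1°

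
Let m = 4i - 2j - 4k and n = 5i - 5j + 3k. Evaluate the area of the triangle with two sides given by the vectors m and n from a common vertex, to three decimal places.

i: (-2)·3 - (-4)·(-5) = -6 - 20 = -26
j: (-4)·5 - 4·3 = -20 - 12 = -32
k: 4·(-5) - (-2)·5 = -20 - (-10) = -10
m × n = (-26, -32, -10)
|m × n| = √((-26)² + (-32)² + (-10)²) = √1800 ≈ 42.4264
area = ½ · 42.4264 ≈ 21.213

21.213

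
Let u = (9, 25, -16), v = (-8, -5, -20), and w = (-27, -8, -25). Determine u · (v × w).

v × w:
i: (-5)·(-25) - (-20)·(-8) = 125 - 160 = -35
j: (-20)·(-27) - (-8)·(-25) = 540 - 200 = 340
k: (-8)·(-8) - (-5)·(-27) = 64 - 135 = -71
v × w = (-35, 340, -71)
u · (v × w) = 9·(-35) + 25·340 + (-16)·(-71) = -315 + 8500 + 1136 = 9321

9321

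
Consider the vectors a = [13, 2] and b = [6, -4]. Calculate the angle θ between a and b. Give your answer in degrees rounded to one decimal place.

42.4

a · b = 13·6 + 2·(-4) = 78 - 8 = 70
|a|² = 169 + 4 = 173,  |a| = √173 ≈ 13.152946
|b|² = 36 + 16 = 52,  |b| = √52 ≈ 7.211103
cos θ = 70 / (13.152946 · 7.211103) ≈ 0.73803
θ = arccos(0.73803) ≈ 42.4°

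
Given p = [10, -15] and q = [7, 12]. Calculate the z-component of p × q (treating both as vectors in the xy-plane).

10·12 - (-15)·7 = 120 - (-105) = 225

225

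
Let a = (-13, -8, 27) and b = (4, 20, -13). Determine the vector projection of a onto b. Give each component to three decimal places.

(-3.850, -19.248, 12.511)

a · b = (-13)·4 + (-8)·20 + 27·(-13) = -52 - 160 - 351 = -563
|b|² = 16 + 400 + 169 = 585
proj_b a = (-563/585) · (4, 20, -13) ≈ (-3.850, -19.248, 12.511)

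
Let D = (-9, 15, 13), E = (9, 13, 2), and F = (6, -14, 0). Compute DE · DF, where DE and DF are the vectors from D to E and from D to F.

471

DE = E − D = (18, -2, -11)
DF = F − D = (15, -29, -13)
DE · DF = 18·15 + (-2)·(-29) + (-11)·(-13) = 270 + 58 + 143 = 471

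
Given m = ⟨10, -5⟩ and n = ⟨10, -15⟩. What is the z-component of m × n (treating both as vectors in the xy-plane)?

10·(-15) - (-5)·10 = -150 - (-50) = -100

-100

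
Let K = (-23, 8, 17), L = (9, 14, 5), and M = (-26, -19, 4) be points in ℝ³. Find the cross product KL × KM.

(-402, 452, -846)

KL = (32, 6, -12)
KM = (-3, -27, -13)
i: 6·(-13) - (-12)·(-27) = -78 - 324 = -402
j: (-12)·(-3) - 32·(-13) = 36 - (-416) = 452
k: 32·(-27) - 6·(-3) = -864 - (-18) = -846
KL × KM = (-402, 452, -846)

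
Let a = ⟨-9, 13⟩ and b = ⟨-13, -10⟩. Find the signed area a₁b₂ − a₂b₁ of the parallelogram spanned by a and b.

(-9)·(-10) - 13·(-13) = 90 - (-169) = 259

259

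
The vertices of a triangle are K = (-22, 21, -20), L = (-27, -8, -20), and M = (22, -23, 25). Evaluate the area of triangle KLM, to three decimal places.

998.958

KL = (-5, -29, 0),  KM = (44, -44, 45)
i: (-29)·45 - 0·(-44) = -1305 - 0 = -1305
j: 0·44 - (-5)·45 = 0 - (-225) = 225
k: (-5)·(-44) - (-29)·44 = 220 - (-1276) = 1496
KL × KM = (-1305, 225, 1496)
|KL × KM| = √3991666 ≈ 1997.9154
area = ½ · 1997.9154 ≈ 998.958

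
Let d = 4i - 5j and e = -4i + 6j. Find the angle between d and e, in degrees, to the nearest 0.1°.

175.0

d · e = 4·(-4) + (-5)·6 = -16 - 30 = -46
|d|² = 16 + 25 = 41,  |d| = √41 ≈ 6.403124
|e|² = 16 + 36 = 52,  |e| = √52 ≈ 7.211103
cos θ = -46 / (6.403124 · 7.211103) ≈ -0.99624
θ = arccos(-0.99624) ≈ 175.0°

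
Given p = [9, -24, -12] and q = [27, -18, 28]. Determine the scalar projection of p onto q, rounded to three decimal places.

7.909

p · q = 9·27 + (-24)·(-18) + (-12)·28 = 243 + 432 - 336 = 339
|q| = √(729 + 324 + 784) = √1837 ≈ 42.8602
comp_q p = 339 / √1837 ≈ 7.909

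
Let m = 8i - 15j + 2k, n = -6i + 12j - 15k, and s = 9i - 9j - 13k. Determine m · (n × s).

n × s:
i: 12·(-13) - (-15)·(-9) = -156 - 135 = -291
j: (-15)·9 - (-6)·(-13) = -135 - 78 = -213
k: (-6)·(-9) - 12·9 = 54 - 108 = -54
n × s = (-291, -213, -54)
m · (n × s) = 8·(-291) + (-15)·(-213) + 2·(-54) = -2328 + 3195 - 108 = 759

759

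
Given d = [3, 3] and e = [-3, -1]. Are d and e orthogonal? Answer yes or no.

no

d · e = 3·(-3) + 3·(-1) = -9 - 3 = -12
Nonzero, so the vectors are not orthogonal.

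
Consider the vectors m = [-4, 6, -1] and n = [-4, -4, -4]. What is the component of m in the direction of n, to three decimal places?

m · n = (-4)·(-4) + 6·(-4) + (-1)·(-4) = 16 - 24 + 4 = -4
|n| = √(16 + 16 + 16) = √48 ≈ 6.9282
comp_n m = -4 / √48 ≈ -0.577

-0.577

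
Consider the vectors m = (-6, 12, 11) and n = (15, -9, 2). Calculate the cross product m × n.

i: 12·2 - 11·(-9) = 24 - (-99) = 123
j: 11·15 - (-6)·2 = 165 - (-12) = 177
k: (-6)·(-9) - 12·15 = 54 - 180 = -126
m × n = (123, 177, -126)

(123, 177, -126)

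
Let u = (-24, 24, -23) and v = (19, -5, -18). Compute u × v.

i: 24·(-18) - (-23)·(-5) = -432 - 115 = -547
j: (-23)·19 - (-24)·(-18) = -437 - 432 = -869
k: (-24)·(-5) - 24·19 = 120 - 456 = -336
u × v = (-547, -869, -336)

(-547, -869, -336)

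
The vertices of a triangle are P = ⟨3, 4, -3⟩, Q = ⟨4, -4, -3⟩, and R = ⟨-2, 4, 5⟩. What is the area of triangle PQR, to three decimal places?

37.947

PQ = (1, -8, 0),  PR = (-5, 0, 8)
i: (-8)·8 - 0·0 = -64 - 0 = -64
j: 0·(-5) - 1·8 = 0 - 8 = -8
k: 1·0 - (-8)·(-5) = 0 - 40 = -40
PQ × PR = (-64, -8, -40)
|PQ × PR| = √5760 ≈ 75.8947
area = ½ · 75.8947 ≈ 37.947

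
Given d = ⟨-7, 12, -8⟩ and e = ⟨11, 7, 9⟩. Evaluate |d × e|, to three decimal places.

i: 12·9 - (-8)·7 = 108 - (-56) = 164
j: (-8)·11 - (-7)·9 = -88 - (-63) = -25
k: (-7)·7 - 12·11 = -49 - 132 = -181
d × e = (164, -25, -181)
|d × e| = √(164² + (-25)² + (-181)²) = √60282 ≈ 245.5239

245.524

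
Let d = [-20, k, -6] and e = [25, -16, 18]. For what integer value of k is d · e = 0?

d · e = (-20)·25 + k·(-16) + (-6)·18 = -608 - 16k
Set equal to 0: -16k = 608, so k = -38.

-38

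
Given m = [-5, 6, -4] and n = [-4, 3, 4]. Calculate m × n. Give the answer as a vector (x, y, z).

(36, 36, 9)

i: 6·4 - (-4)·3 = 24 - (-12) = 36
j: (-4)·(-4) - (-5)·4 = 16 - (-20) = 36
k: (-5)·3 - 6·(-4) = -15 - (-24) = 9
m × n = (36, 36, 9)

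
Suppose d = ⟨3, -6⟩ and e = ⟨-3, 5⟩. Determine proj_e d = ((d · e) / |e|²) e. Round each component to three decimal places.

(3.441, -5.735)

d · e = 3·(-3) + (-6)·5 = -9 - 30 = -39
|e|² = 9 + 25 = 34
proj_e d = (-39/34) · (-3, 5) ≈ (3.441, -5.735)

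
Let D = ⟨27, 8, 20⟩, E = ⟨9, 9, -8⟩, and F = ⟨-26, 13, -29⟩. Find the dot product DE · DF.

2331

DE = E − D = (-18, 1, -28)
DF = F − D = (-53, 5, -49)
DE · DF = (-18)·(-53) + 1·5 + (-28)·(-49) = 954 + 5 + 1372 = 2331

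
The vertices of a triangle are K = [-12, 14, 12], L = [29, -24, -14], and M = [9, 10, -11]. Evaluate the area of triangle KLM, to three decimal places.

KL = (41, -38, -26),  KM = (21, -4, -23)
i: (-38)·(-23) - (-26)·(-4) = 874 - 104 = 770
j: (-26)·21 - 41·(-23) = -546 - (-943) = 397
k: 41·(-4) - (-38)·21 = -164 - (-798) = 634
KL × KM = (770, 397, 634)
|KL × KM| = √1152465 ≈ 1073.5292
area = ½ · 1073.5292 ≈ 536.765

536.765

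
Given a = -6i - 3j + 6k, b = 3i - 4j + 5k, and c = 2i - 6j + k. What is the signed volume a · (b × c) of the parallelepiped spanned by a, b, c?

-237

b × c:
i: (-4)·1 - 5·(-6) = -4 - (-30) = 26
j: 5·2 - 3·1 = 10 - 3 = 7
k: 3·(-6) - (-4)·2 = -18 - (-8) = -10
b × c = (26, 7, -10)
a · (b × c) = (-6)·26 + (-3)·7 + 6·(-10) = -156 - 21 - 60 = -237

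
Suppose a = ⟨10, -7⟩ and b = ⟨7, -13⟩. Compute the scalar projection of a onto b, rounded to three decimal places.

10.904

a · b = 10·7 + (-7)·(-13) = 70 + 91 = 161
|b| = √(49 + 169) = √218 ≈ 14.7648
comp_b a = 161 / √218 ≈ 10.904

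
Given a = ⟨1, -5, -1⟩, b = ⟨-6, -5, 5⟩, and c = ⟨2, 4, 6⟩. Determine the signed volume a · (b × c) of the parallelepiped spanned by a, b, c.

-266

b × c:
i: (-5)·6 - 5·4 = -30 - 20 = -50
j: 5·2 - (-6)·6 = 10 - (-36) = 46
k: (-6)·4 - (-5)·2 = -24 - (-10) = -14
b × c = (-50, 46, -14)
a · (b × c) = 1·(-50) + (-5)·46 + (-1)·(-14) = -50 - 230 + 14 = -266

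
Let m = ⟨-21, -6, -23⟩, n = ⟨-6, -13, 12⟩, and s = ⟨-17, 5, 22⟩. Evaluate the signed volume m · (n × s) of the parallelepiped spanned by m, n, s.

13471

n × s:
i: (-13)·22 - 12·5 = -286 - 60 = -346
j: 12·(-17) - (-6)·22 = -204 - (-132) = -72
k: (-6)·5 - (-13)·(-17) = -30 - 221 = -251
n × s = (-346, -72, -251)
m · (n × s) = (-21)·(-346) + (-6)·(-72) + (-23)·(-251) = 7266 + 432 + 5773 = 13471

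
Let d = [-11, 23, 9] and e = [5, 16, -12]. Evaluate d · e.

d · e = (-11)·5 + 23·16 + 9·(-12) = -55 + 368 - 108 = 205

205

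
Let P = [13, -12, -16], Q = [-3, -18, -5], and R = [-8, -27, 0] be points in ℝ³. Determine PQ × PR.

PQ = (-16, -6, 11)
PR = (-21, -15, 16)
i: (-6)·16 - 11·(-15) = -96 - (-165) = 69
j: 11·(-21) - (-16)·16 = -231 - (-256) = 25
k: (-16)·(-15) - (-6)·(-21) = 240 - 126 = 114
PQ × PR = (69, 25, 114)

(69, 25, 114)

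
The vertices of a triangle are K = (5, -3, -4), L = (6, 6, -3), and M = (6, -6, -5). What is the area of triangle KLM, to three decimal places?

6.782

KL = (1, 9, 1),  KM = (1, -3, -1)
i: 9·(-1) - 1·(-3) = -9 - (-3) = -6
j: 1·1 - 1·(-1) = 1 - (-1) = 2
k: 1·(-3) - 9·1 = -3 - 9 = -12
KL × KM = (-6, 2, -12)
|KL × KM| = √184 ≈ 13.5647
area = ½ · 13.5647 ≈ 6.782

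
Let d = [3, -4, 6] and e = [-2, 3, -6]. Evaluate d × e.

i: (-4)·(-6) - 6·3 = 24 - 18 = 6
j: 6·(-2) - 3·(-6) = -12 - (-18) = 6
k: 3·3 - (-4)·(-2) = 9 - 8 = 1
d × e = (6, 6, 1)

(6, 6, 1)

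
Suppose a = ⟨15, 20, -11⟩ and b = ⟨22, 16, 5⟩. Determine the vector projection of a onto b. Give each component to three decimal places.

a · b = 15·22 + 20·16 + (-11)·5 = 330 + 320 - 55 = 595
|b|² = 484 + 256 + 25 = 765
proj_b a = (595/765) · (22, 16, 5) ≈ (17.111, 12.444, 3.889)

(17.111, 12.444, 3.889)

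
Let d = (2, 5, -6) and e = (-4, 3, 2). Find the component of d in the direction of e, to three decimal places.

d · e = 2·(-4) + 5·3 + (-6)·2 = -8 + 15 - 12 = -5
|e| = √(16 + 9 + 4) = √29 ≈ 5.3852
comp_e d = -5 / √29 ≈ -0.928

-0.928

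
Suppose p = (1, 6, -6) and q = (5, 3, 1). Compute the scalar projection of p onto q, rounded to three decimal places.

2.874

p · q = 1·5 + 6·3 + (-6)·1 = 5 + 18 - 6 = 17
|q| = √(25 + 9 + 1) = √35 ≈ 5.9161
comp_q p = 17 / √35 ≈ 2.874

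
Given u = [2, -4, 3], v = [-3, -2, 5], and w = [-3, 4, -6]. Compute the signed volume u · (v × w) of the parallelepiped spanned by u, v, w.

62

v × w:
i: (-2)·(-6) - 5·4 = 12 - 20 = -8
j: 5·(-3) - (-3)·(-6) = -15 - 18 = -33
k: (-3)·4 - (-2)·(-3) = -12 - 6 = -18
v × w = (-8, -33, -18)
u · (v × w) = 2·(-8) + (-4)·(-33) + 3·(-18) = -16 + 132 - 54 = 62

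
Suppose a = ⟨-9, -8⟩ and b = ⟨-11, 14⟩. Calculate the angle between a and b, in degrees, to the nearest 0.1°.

a · b = (-9)·(-11) + (-8)·14 = 99 - 112 = -13
|a|² = 81 + 64 = 145,  |a| = √145 ≈ 12.041595
|b|² = 121 + 196 = 317,  |b| = √317 ≈ 17.804494
cos θ = -13 / (12.041595 · 17.804494) ≈ -0.06064
θ = arccos(-0.06064) ≈ 93.5°

93.5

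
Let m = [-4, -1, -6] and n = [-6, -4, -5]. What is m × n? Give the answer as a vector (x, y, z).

i: (-1)·(-5) - (-6)·(-4) = 5 - 24 = -19
j: (-6)·(-6) - (-4)·(-5) = 36 - 20 = 16
k: (-4)·(-4) - (-1)·(-6) = 16 - 6 = 10
m × n = (-19, 16, 10)

(-19, 16, 10)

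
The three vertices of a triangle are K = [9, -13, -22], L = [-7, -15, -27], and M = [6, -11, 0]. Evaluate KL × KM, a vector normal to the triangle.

(-34, 367, -38)

KL = (-16, -2, -5)
KM = (-3, 2, 22)
i: (-2)·22 - (-5)·2 = -44 - (-10) = -34
j: (-5)·(-3) - (-16)·22 = 15 - (-352) = 367
k: (-16)·2 - (-2)·(-3) = -32 - 6 = -38
KL × KM = (-34, 367, -38)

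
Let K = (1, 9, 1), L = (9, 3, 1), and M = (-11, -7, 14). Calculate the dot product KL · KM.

0

KL = L − K = (8, -6, 0)
KM = M − K = (-12, -16, 13)
KL · KM = 8·(-12) + (-6)·(-16) + 0·13 = -96 + 96 + 0 = 0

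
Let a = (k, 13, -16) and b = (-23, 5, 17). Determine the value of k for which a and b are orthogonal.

-9

a · b = k·(-23) + 13·5 + (-16)·17 = -207 - 23k
Set equal to 0: -23k = 207, so k = -9.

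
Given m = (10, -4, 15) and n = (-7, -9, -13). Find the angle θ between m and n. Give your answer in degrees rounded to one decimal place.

135.8

m · n = 10·(-7) + (-4)·(-9) + 15·(-13) = -70 + 36 - 195 = -229
|m|² = 100 + 16 + 225 = 341,  |m| = √341 ≈ 18.466185
|n|² = 49 + 81 + 169 = 299,  |n| = √299 ≈ 17.291616
cos θ = -229 / (18.466185 · 17.291616) ≈ -0.71717
θ = arccos(-0.71717) ≈ 135.8°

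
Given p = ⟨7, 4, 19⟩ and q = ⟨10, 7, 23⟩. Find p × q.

(-41, 29, 9)

i: 4·23 - 19·7 = 92 - 133 = -41
j: 19·10 - 7·23 = 190 - 161 = 29
k: 7·7 - 4·10 = 49 - 40 = 9
p × q = (-41, 29, 9)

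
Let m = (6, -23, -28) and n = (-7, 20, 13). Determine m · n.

m · n = 6·(-7) + (-23)·20 + (-28)·13 = -42 - 460 - 364 = -866

-866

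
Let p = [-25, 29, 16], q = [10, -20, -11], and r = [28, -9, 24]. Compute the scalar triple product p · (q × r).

q × r:
i: (-20)·24 - (-11)·(-9) = -480 - 99 = -579
j: (-11)·28 - 10·24 = -308 - 240 = -548
k: 10·(-9) - (-20)·28 = -90 - (-560) = 470
q × r = (-579, -548, 470)
p · (q × r) = (-25)·(-579) + 29·(-548) + 16·470 = 14475 - 15892 + 7520 = 6103

6103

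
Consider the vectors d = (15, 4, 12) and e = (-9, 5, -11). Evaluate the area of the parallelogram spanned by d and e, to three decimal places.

i: 4·(-11) - 12·5 = -44 - 60 = -104
j: 12·(-9) - 15·(-11) = -108 - (-165) = 57
k: 15·5 - 4·(-9) = 75 - (-36) = 111
d × e = (-104, 57, 111)
|d × e| = √((-104)² + 57² + 111²) = √26386 ≈ 162.4377

162.438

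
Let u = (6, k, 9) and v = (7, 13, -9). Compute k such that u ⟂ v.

u · v = 6·7 + k·13 + 9·(-9) = -39 + 13k
Set equal to 0: 13k = 39, so k = 3.

3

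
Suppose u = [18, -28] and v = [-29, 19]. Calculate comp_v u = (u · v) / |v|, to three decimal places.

u · v = 18·(-29) + (-28)·19 = -522 - 532 = -1054
|v| = √(841 + 361) = √1202 ≈ 34.6699
comp_v u = -1054 / √1202 ≈ -30.401

-30.401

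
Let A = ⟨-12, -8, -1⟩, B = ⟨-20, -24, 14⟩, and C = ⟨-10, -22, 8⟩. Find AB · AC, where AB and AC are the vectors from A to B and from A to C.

AB = B − A = (-8, -16, 15)
AC = C − A = (2, -14, 9)
AB · AC = (-8)·2 + (-16)·(-14) + 15·9 = -16 + 224 + 135 = 343

343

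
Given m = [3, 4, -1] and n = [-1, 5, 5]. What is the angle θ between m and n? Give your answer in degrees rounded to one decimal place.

m · n = 3·(-1) + 4·5 + (-1)·5 = -3 + 20 - 5 = 12
|m|² = 9 + 16 + 1 = 26,  |m| = √26 ≈ 5.099020
|n|² = 1 + 25 + 25 = 51,  |n| = √51 ≈ 7.141428
cos θ = 12 / (5.099020 · 7.141428) ≈ 0.32954
θ = arccos(0.32954) ≈ 70.8°

70.8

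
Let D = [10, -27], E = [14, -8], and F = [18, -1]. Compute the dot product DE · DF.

526

DE = E − D = (4, 19)
DF = F − D = (8, 26)
DE · DF = 4·8 + 19·26 = 32 + 494 = 526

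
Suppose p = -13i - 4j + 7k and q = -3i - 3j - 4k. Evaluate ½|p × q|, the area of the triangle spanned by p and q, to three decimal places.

43.090

i: (-4)·(-4) - 7·(-3) = 16 - (-21) = 37
j: 7·(-3) - (-13)·(-4) = -21 - 52 = -73
k: (-13)·(-3) - (-4)·(-3) = 39 - 12 = 27
p × q = (37, -73, 27)
|p × q| = √(37² + (-73)² + 27²) = √7427 ≈ 86.1800
area = ½ · 86.1800 ≈ 43.090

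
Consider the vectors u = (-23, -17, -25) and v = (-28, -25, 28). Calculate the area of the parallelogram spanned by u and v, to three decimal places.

i: (-17)·28 - (-25)·(-25) = -476 - 625 = -1101
j: (-25)·(-28) - (-23)·28 = 700 - (-644) = 1344
k: (-23)·(-25) - (-17)·(-28) = 575 - 476 = 99
u × v = (-1101, 1344, 99)
|u × v| = √((-1101)² + 1344² + 99²) = √3028338 ≈ 1740.2121

1740.212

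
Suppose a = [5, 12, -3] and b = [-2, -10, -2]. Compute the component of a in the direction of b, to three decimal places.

-11.932

a · b = 5·(-2) + 12·(-10) + (-3)·(-2) = -10 - 120 + 6 = -124
|b| = √(4 + 100 + 4) = √108 ≈ 10.3923
comp_b a = -124 / √108 ≈ -11.932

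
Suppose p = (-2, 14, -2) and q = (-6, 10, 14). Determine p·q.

p · q = (-2)·(-6) + 14·10 + (-2)·14 = 12 + 140 - 28 = 124

124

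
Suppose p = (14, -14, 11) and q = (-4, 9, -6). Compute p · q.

p · q = 14·(-4) + (-14)·9 + 11·(-6) = -56 - 126 - 66 = -248

-248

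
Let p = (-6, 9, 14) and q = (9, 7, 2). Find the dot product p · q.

p · q = (-6)·9 + 9·7 + 14·2 = -54 + 63 + 28 = 37

37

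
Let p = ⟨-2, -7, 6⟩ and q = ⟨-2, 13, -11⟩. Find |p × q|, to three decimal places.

52.507

i: (-7)·(-11) - 6·13 = 77 - 78 = -1
j: 6·(-2) - (-2)·(-11) = -12 - 22 = -34
k: (-2)·13 - (-7)·(-2) = -26 - 14 = -40
p × q = (-1, -34, -40)
|p × q| = √((-1)² + (-34)² + (-40)²) = √2757 ≈ 52.5071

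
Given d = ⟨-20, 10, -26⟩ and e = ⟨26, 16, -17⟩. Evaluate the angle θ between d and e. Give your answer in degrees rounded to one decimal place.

d · e = (-20)·26 + 10·16 + (-26)·(-17) = -520 + 160 + 442 = 82
|d|² = 400 + 100 + 676 = 1176,  |d| = √1176 ≈ 34.292856
|e|² = 676 + 256 + 289 = 1221,  |e| = √1221 ≈ 34.942810
cos θ = 82 / (34.292856 · 34.942810) ≈ 0.06843
θ = arccos(0.06843) ≈ 86.1°

86.1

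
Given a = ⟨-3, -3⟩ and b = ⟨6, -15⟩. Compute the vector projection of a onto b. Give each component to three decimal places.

a · b = (-3)·6 + (-3)·(-15) = -18 + 45 = 27
|b|² = 36 + 225 = 261
proj_b a = (27/261) · (6, -15) ≈ (0.621, -1.552)

(0.621, -1.552)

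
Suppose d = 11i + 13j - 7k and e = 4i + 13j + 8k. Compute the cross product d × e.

i: 13·8 - (-7)·13 = 104 - (-91) = 195
j: (-7)·4 - 11·8 = -28 - 88 = -116
k: 11·13 - 13·4 = 143 - 52 = 91
d × e = (195, -116, 91)

(195, -116, 91)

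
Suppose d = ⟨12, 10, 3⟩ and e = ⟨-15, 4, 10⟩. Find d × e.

(88, -165, 198)

i: 10·10 - 3·4 = 100 - 12 = 88
j: 3·(-15) - 12·10 = -45 - 120 = -165
k: 12·4 - 10·(-15) = 48 - (-150) = 198
d × e = (88, -165, 198)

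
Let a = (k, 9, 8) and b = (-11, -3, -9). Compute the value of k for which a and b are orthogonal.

a · b = k·(-11) + 9·(-3) + 8·(-9) = -99 - 11k
Set equal to 0: -11k = 99, so k = -9.

-9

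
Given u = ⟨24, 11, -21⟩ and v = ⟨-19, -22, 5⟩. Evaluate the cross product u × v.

(-407, 279, -319)

i: 11·5 - (-21)·(-22) = 55 - 462 = -407
j: (-21)·(-19) - 24·5 = 399 - 120 = 279
k: 24·(-22) - 11·(-19) = -528 - (-209) = -319
u × v = (-407, 279, -319)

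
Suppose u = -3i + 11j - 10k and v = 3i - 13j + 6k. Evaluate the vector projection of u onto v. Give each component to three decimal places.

u · v = (-3)·3 + 11·(-13) + (-10)·6 = -9 - 143 - 60 = -212
|v|² = 9 + 169 + 36 = 214
proj_v u = (-212/214) · (3, -13, 6) ≈ (-2.972, 12.879, -5.944)

(-2.972, 12.879, -5.944)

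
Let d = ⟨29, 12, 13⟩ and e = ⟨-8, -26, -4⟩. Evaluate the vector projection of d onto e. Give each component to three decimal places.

(6.307, 20.497, 3.153)

d · e = 29·(-8) + 12·(-26) + 13·(-4) = -232 - 312 - 52 = -596
|e|² = 64 + 676 + 16 = 756
proj_e d = (-596/756) · (-8, -26, -4) ≈ (6.307, 20.497, 3.153)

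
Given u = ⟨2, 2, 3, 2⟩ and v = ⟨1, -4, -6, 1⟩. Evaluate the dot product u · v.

u · v = 2·1 + 2·(-4) + 3·(-6) + 2·1 = 2 - 8 - 18 + 2 = -22

-22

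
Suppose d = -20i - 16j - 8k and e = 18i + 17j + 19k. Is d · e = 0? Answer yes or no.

d · e = (-20)·18 + (-16)·17 + (-8)·19 = -360 - 272 - 152 = -784
Nonzero, so the vectors are not orthogonal.

no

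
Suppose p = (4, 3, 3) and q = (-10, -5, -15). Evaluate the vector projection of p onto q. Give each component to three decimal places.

p · q = 4·(-10) + 3·(-5) + 3·(-15) = -40 - 15 - 45 = -100
|q|² = 100 + 25 + 225 = 350
proj_q p = (-100/350) · (-10, -5, -15) ≈ (2.857, 1.429, 4.286)

(2.857, 1.429, 4.286)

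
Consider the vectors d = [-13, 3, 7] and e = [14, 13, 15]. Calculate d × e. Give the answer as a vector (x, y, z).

(-46, 293, -211)

i: 3·15 - 7·13 = 45 - 91 = -46
j: 7·14 - (-13)·15 = 98 - (-195) = 293
k: (-13)·13 - 3·14 = -169 - 42 = -211
d × e = (-46, 293, -211)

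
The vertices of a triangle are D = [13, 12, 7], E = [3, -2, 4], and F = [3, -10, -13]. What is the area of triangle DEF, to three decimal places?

142.387

DE = (-10, -14, -3),  DF = (-10, -22, -20)
i: (-14)·(-20) - (-3)·(-22) = 280 - 66 = 214
j: (-3)·(-10) - (-10)·(-20) = 30 - 200 = -170
k: (-10)·(-22) - (-14)·(-10) = 220 - 140 = 80
DE × DF = (214, -170, 80)
|DE × DF| = √81096 ≈ 284.7736
area = ½ · 284.7736 ≈ 142.387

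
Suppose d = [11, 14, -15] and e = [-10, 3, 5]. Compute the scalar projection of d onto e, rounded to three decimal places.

d · e = 11·(-10) + 14·3 + (-15)·5 = -110 + 42 - 75 = -143
|e| = √(100 + 9 + 25) = √134 ≈ 11.5758
comp_e d = -143 / √134 ≈ -12.353

-12.353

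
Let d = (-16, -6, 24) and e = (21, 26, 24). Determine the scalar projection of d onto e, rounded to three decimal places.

2.042

d · e = (-16)·21 + (-6)·26 + 24·24 = -336 - 156 + 576 = 84
|e| = √(441 + 676 + 576) = √1693 ≈ 41.1461
comp_e d = 84 / √1693 ≈ 2.042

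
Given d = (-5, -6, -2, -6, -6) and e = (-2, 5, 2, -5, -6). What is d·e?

d · e = (-5)·(-2) + (-6)·5 + (-2)·2 + (-6)·(-5) + (-6)·(-6) = 10 - 30 - 4 + 30 + 36 = 42

42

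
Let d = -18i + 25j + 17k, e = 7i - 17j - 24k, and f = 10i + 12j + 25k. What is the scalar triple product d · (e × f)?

-3591

e × f:
i: (-17)·25 - (-24)·12 = -425 - (-288) = -137
j: (-24)·10 - 7·25 = -240 - 175 = -415
k: 7·12 - (-17)·10 = 84 - (-170) = 254
e × f = (-137, -415, 254)
d · (e × f) = (-18)·(-137) + 25·(-415) + 17·254 = 2466 - 10375 + 4318 = -3591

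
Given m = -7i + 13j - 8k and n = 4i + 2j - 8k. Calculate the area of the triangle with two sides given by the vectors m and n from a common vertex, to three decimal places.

i: 13·(-8) - (-8)·2 = -104 - (-16) = -88
j: (-8)·4 - (-7)·(-8) = -32 - 56 = -88
k: (-7)·2 - 13·4 = -14 - 52 = -66
m × n = (-88, -88, -66)
|m × n| = √((-88)² + (-88)² + (-66)²) = √19844 ≈ 140.8687
area = ½ · 140.8687 ≈ 70.434

70.434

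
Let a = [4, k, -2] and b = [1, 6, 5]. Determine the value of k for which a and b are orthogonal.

a · b = 4·1 + k·6 + (-2)·5 = -6 + 6k
Set equal to 0: 6k = 6, so k = 1.

1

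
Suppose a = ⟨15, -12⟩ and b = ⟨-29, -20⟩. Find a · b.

a · b = 15·(-29) + (-12)·(-20) = -435 + 240 = -195

-195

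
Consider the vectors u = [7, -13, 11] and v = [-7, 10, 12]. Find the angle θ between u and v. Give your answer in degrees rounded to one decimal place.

u · v = 7·(-7) + (-13)·10 + 11·12 = -49 - 130 + 132 = -47
|u|² = 49 + 169 + 121 = 339,  |u| = √339 ≈ 18.411953
|v|² = 49 + 100 + 144 = 293,  |v| = √293 ≈ 17.117243
cos θ = -47 / (18.411953 · 17.117243) ≈ -0.14913
θ = arccos(-0.14913) ≈ 98.6°

98.6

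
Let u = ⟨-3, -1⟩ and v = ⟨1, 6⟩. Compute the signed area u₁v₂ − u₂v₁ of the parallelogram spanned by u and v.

(-3)·6 - (-1)·1 = -18 - (-1) = -17

-17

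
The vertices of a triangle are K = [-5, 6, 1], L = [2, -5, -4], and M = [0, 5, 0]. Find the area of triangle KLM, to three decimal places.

25.807

KL = (7, -11, -5),  KM = (5, -1, -1)
i: (-11)·(-1) - (-5)·(-1) = 11 - 5 = 6
j: (-5)·5 - 7·(-1) = -25 - (-7) = -18
k: 7·(-1) - (-11)·5 = -7 - (-55) = 48
KL × KM = (6, -18, 48)
|KL × KM| = √2664 ≈ 51.6140
area = ½ · 51.6140 ≈ 25.807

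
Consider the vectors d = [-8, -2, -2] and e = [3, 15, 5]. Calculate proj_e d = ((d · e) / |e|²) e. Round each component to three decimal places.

(-0.741, -3.707, -1.236)

d · e = (-8)·3 + (-2)·15 + (-2)·5 = -24 - 30 - 10 = -64
|e|² = 9 + 225 + 25 = 259
proj_e d = (-64/259) · (3, 15, 5) ≈ (-0.741, -3.707, -1.236)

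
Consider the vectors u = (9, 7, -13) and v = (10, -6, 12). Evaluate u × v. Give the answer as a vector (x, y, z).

(6, -238, -124)

i: 7·12 - (-13)·(-6) = 84 - 78 = 6
j: (-13)·10 - 9·12 = -130 - 108 = -238
k: 9·(-6) - 7·10 = -54 - 70 = -124
u × v = (6, -238, -124)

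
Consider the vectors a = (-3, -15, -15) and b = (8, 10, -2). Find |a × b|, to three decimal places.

i: (-15)·(-2) - (-15)·10 = 30 - (-150) = 180
j: (-15)·8 - (-3)·(-2) = -120 - 6 = -126
k: (-3)·10 - (-15)·8 = -30 - (-120) = 90
a × b = (180, -126, 90)
|a × b| = √(180² + (-126)² + 90²) = √56376 ≈ 237.4363

237.436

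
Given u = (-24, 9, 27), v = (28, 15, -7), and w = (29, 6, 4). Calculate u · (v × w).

-12492

v × w:
i: 15·4 - (-7)·6 = 60 - (-42) = 102
j: (-7)·29 - 28·4 = -203 - 112 = -315
k: 28·6 - 15·29 = 168 - 435 = -267
v × w = (102, -315, -267)
u · (v × w) = (-24)·102 + 9·(-315) + 27·(-267) = -2448 - 2835 - 7209 = -12492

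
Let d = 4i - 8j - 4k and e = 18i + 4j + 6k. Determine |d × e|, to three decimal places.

i: (-8)·6 - (-4)·4 = -48 - (-16) = -32
j: (-4)·18 - 4·6 = -72 - 24 = -96
k: 4·4 - (-8)·18 = 16 - (-144) = 160
d × e = (-32, -96, 160)
|d × e| = √((-32)² + (-96)² + 160²) = √35840 ≈ 189.3146

189.315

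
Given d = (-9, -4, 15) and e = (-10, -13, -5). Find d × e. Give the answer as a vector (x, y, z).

i: (-4)·(-5) - 15·(-13) = 20 - (-195) = 215
j: 15·(-10) - (-9)·(-5) = -150 - 45 = -195
k: (-9)·(-13) - (-4)·(-10) = 117 - 40 = 77
d × e = (215, -195, 77)

(215, -195, 77)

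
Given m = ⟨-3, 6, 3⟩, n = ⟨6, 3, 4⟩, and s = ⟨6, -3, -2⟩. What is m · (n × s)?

90

n × s:
i: 3·(-2) - 4·(-3) = -6 - (-12) = 6
j: 4·6 - 6·(-2) = 24 - (-12) = 36
k: 6·(-3) - 3·6 = -18 - 18 = -36
n × s = (6, 36, -36)
m · (n × s) = (-3)·6 + 6·36 + 3·(-36) = -18 + 216 - 108 = 90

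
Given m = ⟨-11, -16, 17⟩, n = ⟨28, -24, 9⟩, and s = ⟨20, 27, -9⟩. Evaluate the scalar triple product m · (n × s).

n × s:
i: (-24)·(-9) - 9·27 = 216 - 243 = -27
j: 9·20 - 28·(-9) = 180 - (-252) = 432
k: 28·27 - (-24)·20 = 756 - (-480) = 1236
n × s = (-27, 432, 1236)
m · (n × s) = (-11)·(-27) + (-16)·432 + 17·1236 = 297 - 6912 + 21012 = 14397

14397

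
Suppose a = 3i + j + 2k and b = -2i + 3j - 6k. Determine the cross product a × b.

(-12, 14, 11)

i: 1·(-6) - 2·3 = -6 - 6 = -12
j: 2·(-2) - 3·(-6) = -4 - (-18) = 14
k: 3·3 - 1·(-2) = 9 - (-2) = 11
a × b = (-12, 14, 11)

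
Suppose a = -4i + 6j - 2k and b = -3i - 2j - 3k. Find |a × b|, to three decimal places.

34.583

i: 6·(-3) - (-2)·(-2) = -18 - 4 = -22
j: (-2)·(-3) - (-4)·(-3) = 6 - 12 = -6
k: (-4)·(-2) - 6·(-3) = 8 - (-18) = 26
a × b = (-22, -6, 26)
|a × b| = √((-22)² + (-6)² + 26²) = √1196 ≈ 34.5832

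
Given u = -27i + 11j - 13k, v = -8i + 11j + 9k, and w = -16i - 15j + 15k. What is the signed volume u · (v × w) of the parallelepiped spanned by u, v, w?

-12212

v × w:
i: 11·15 - 9·(-15) = 165 - (-135) = 300
j: 9·(-16) - (-8)·15 = -144 - (-120) = -24
k: (-8)·(-15) - 11·(-16) = 120 - (-176) = 296
v × w = (300, -24, 296)
u · (v × w) = (-27)·300 + 11·(-24) + (-13)·296 = -8100 - 264 - 3848 = -12212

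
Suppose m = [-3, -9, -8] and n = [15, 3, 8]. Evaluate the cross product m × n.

(-48, -96, 126)

i: (-9)·8 - (-8)·3 = -72 - (-24) = -48
j: (-8)·15 - (-3)·8 = -120 - (-24) = -96
k: (-3)·3 - (-9)·15 = -9 - (-135) = 126
m × n = (-48, -96, 126)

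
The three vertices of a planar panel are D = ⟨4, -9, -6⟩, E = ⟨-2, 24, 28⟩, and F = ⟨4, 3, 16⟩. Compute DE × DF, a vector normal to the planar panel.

(318, 132, -72)

DE = (-6, 33, 34)
DF = (0, 12, 22)
i: 33·22 - 34·12 = 726 - 408 = 318
j: 34·0 - (-6)·22 = 0 - (-132) = 132
k: (-6)·12 - 33·0 = -72 - 0 = -72
DE × DF = (318, 132, -72)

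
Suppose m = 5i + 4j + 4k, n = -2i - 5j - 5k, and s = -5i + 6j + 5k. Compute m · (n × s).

17

n × s:
i: (-5)·5 - (-5)·6 = -25 - (-30) = 5
j: (-5)·(-5) - (-2)·5 = 25 - (-10) = 35
k: (-2)·6 - (-5)·(-5) = -12 - 25 = -37
n × s = (5, 35, -37)
m · (n × s) = 5·5 + 4·35 + 4·(-37) = 25 + 140 - 148 = 17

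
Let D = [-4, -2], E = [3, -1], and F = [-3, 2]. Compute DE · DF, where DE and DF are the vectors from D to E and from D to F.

DE = E − D = (7, 1)
DF = F − D = (1, 4)
DE · DF = 7·1 + 1·4 = 7 + 4 = 11

11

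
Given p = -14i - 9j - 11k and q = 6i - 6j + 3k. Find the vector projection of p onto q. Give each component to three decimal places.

p · q = (-14)·6 + (-9)·(-6) + (-11)·3 = -84 + 54 - 33 = -63
|q|² = 36 + 36 + 9 = 81
proj_q p = (-63/81) · (6, -6, 3) ≈ (-4.667, 4.667, -2.333)

(-4.667, 4.667, -2.333)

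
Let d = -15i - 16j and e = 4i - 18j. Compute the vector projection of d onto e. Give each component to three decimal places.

d · e = (-15)·4 + (-16)·(-18) = -60 + 288 = 228
|e|² = 16 + 324 = 340
proj_e d = (228/340) · (4, -18) ≈ (2.682, -12.071)

(2.682, -12.071)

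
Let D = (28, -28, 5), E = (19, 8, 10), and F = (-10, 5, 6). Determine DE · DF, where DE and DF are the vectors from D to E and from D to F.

1535

DE = E − D = (-9, 36, 5)
DF = F − D = (-38, 33, 1)
DE · DF = (-9)·(-38) + 36·33 + 5·1 = 342 + 1188 + 5 = 1535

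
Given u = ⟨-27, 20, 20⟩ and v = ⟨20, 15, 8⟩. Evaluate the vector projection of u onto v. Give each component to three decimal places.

(-2.322, -1.742, -0.929)

u · v = (-27)·20 + 20·15 + 20·8 = -540 + 300 + 160 = -80
|v|² = 400 + 225 + 64 = 689
proj_v u = (-80/689) · (20, 15, 8) ≈ (-2.322, -1.742, -0.929)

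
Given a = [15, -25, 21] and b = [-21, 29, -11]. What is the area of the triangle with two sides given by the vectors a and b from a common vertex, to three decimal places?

i: (-25)·(-11) - 21·29 = 275 - 609 = -334
j: 21·(-21) - 15·(-11) = -441 - (-165) = -276
k: 15·29 - (-25)·(-21) = 435 - 525 = -90
a × b = (-334, -276, -90)
|a × b| = √((-334)² + (-276)² + (-90)²) = √195832 ≈ 442.5291
area = ½ · 442.5291 ≈ 221.265

221.265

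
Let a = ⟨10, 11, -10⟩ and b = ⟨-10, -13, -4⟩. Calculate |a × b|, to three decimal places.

i: 11·(-4) - (-10)·(-13) = -44 - 130 = -174
j: (-10)·(-10) - 10·(-4) = 100 - (-40) = 140
k: 10·(-13) - 11·(-10) = -130 - (-110) = -20
a × b = (-174, 140, -20)
|a × b| = √((-174)² + 140² + (-20)²) = √50276 ≈ 224.2231

224.223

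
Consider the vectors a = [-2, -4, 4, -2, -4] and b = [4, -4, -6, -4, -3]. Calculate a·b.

a · b = (-2)·4 + (-4)·(-4) + 4·(-6) + (-2)·(-4) + (-4)·(-3) = -8 + 16 - 24 + 8 + 12 = 4

4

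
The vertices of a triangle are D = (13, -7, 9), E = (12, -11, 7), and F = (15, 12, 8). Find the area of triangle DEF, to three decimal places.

21.852

DE = (-1, -4, -2),  DF = (2, 19, -1)
i: (-4)·(-1) - (-2)·19 = 4 - (-38) = 42
j: (-2)·2 - (-1)·(-1) = -4 - 1 = -5
k: (-1)·19 - (-4)·2 = -19 - (-8) = -11
DE × DF = (42, -5, -11)
|DE × DF| = √1910 ≈ 43.7035
area = ½ · 43.7035 ≈ 21.852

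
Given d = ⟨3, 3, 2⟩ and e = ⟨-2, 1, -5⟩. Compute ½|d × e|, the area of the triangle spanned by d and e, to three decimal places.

11.079

i: 3·(-5) - 2·1 = -15 - 2 = -17
j: 2·(-2) - 3·(-5) = -4 - (-15) = 11
k: 3·1 - 3·(-2) = 3 - (-6) = 9
d × e = (-17, 11, 9)
|d × e| = √((-17)² + 11² + 9²) = √491 ≈ 22.1585
area = ½ · 22.1585 ≈ 11.079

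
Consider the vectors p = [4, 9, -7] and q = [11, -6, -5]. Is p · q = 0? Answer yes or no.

p · q = 4·11 + 9·(-6) + (-7)·(-5) = 44 - 54 + 35 = 25
Nonzero, so the vectors are not orthogonal.

no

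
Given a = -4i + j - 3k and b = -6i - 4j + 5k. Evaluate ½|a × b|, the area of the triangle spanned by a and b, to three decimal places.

i: 1·5 - (-3)·(-4) = 5 - 12 = -7
j: (-3)·(-6) - (-4)·5 = 18 - (-20) = 38
k: (-4)·(-4) - 1·(-6) = 16 - (-6) = 22
a × b = (-7, 38, 22)
|a × b| = √((-7)² + 38² + 22²) = √1977 ≈ 44.4635
area = ½ · 44.4635 ≈ 22.232

22.232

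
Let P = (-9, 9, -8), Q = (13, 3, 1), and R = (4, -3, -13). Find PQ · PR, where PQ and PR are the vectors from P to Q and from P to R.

313

PQ = Q − P = (22, -6, 9)
PR = R − P = (13, -12, -5)
PQ · PR = 22·13 + (-6)·(-12) + 9·(-5) = 286 + 72 - 45 = 313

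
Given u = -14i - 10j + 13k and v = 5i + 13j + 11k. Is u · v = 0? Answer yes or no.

no

u · v = (-14)·5 + (-10)·13 + 13·11 = -70 - 130 + 143 = -57
Nonzero, so the vectors are not orthogonal.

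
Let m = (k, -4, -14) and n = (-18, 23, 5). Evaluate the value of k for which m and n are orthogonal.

m · n = k·(-18) + (-4)·23 + (-14)·5 = -162 - 18k
Set equal to 0: -18k = 162, so k = -9.

-9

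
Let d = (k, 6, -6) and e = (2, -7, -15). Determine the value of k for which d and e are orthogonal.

-24

d · e = k·2 + 6·(-7) + (-6)·(-15) = 48 + 2k
Set equal to 0: 2k = -48, so k = -24.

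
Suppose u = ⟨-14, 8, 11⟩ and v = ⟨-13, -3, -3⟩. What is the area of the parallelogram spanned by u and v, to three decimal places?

235.843

i: 8·(-3) - 11·(-3) = -24 - (-33) = 9
j: 11·(-13) - (-14)·(-3) = -143 - 42 = -185
k: (-14)·(-3) - 8·(-13) = 42 - (-104) = 146
u × v = (9, -185, 146)
|u × v| = √(9² + (-185)² + 146²) = √55622 ≈ 235.8432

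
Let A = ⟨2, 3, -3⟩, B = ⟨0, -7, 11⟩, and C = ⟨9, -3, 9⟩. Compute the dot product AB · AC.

AB = B − A = (-2, -10, 14)
AC = C − A = (7, -6, 12)
AB · AC = (-2)·7 + (-10)·(-6) + 14·12 = -14 + 60 + 168 = 214

214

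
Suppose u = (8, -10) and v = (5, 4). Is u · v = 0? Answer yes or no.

yes

u · v = 8·5 + (-10)·4 = 40 - 40 = 0
Zero, so the vectors are orthogonal.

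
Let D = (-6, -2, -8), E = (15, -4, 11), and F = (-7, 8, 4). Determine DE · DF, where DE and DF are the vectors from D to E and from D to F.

187

DE = E − D = (21, -2, 19)
DF = F − D = (-1, 10, 12)
DE · DF = 21·(-1) + (-2)·10 + 19·12 = -21 - 20 + 228 = 187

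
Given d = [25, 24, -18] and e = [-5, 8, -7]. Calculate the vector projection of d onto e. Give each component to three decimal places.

d · e = 25·(-5) + 24·8 + (-18)·(-7) = -125 + 192 + 126 = 193
|e|² = 25 + 64 + 49 = 138
proj_e d = (193/138) · (-5, 8, -7) ≈ (-6.993, 11.188, -9.790)

(-6.993, 11.188, -9.790)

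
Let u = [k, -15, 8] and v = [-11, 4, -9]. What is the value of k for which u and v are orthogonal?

-12

u · v = k·(-11) + (-15)·4 + 8·(-9) = -132 - 11k
Set equal to 0: -11k = 132, so k = -12.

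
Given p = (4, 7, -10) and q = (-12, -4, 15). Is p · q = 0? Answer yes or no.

p · q = 4·(-12) + 7·(-4) + (-10)·15 = -48 - 28 - 150 = -226
Nonzero, so the vectors are not orthogonal.

no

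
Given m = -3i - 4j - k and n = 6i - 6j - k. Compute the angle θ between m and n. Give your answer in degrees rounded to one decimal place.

80.8

m · n = (-3)·6 + (-4)·(-6) + (-1)·(-1) = -18 + 24 + 1 = 7
|m|² = 9 + 16 + 1 = 26,  |m| = √26 ≈ 5.099020
|n|² = 36 + 36 + 1 = 73,  |n| = √73 ≈ 8.544004
cos θ = 7 / (5.099020 · 8.544004) ≈ 0.16068
θ = arccos(0.16068) ≈ 80.8°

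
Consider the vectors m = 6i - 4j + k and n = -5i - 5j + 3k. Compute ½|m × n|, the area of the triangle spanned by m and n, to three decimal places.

i: (-4)·3 - 1·(-5) = -12 - (-5) = -7
j: 1·(-5) - 6·3 = -5 - 18 = -23
k: 6·(-5) - (-4)·(-5) = -30 - 20 = -50
m × n = (-7, -23, -50)
|m × n| = √((-7)² + (-23)² + (-50)²) = √3078 ≈ 55.4797
area = ½ · 55.4797 ≈ 27.740

27.740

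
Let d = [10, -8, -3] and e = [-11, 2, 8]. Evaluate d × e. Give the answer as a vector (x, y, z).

(-58, -47, -68)

i: (-8)·8 - (-3)·2 = -64 - (-6) = -58
j: (-3)·(-11) - 10·8 = 33 - 80 = -47
k: 10·2 - (-8)·(-11) = 20 - 88 = -68
d × e = (-58, -47, -68)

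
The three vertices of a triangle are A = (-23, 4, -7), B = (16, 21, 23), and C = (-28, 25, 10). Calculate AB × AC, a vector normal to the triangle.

(-341, -813, 904)

AB = (39, 17, 30)
AC = (-5, 21, 17)
i: 17·17 - 30·21 = 289 - 630 = -341
j: 30·(-5) - 39·17 = -150 - 663 = -813
k: 39·21 - 17·(-5) = 819 - (-85) = 904
AB × AC = (-341, -813, 904)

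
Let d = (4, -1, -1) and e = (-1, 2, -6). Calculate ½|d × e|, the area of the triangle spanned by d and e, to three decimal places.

i: (-1)·(-6) - (-1)·2 = 6 - (-2) = 8
j: (-1)·(-1) - 4·(-6) = 1 - (-24) = 25
k: 4·2 - (-1)·(-1) = 8 - 1 = 7
d × e = (8, 25, 7)
|d × e| = √(8² + 25² + 7²) = √738 ≈ 27.1662
area = ½ · 27.1662 ≈ 13.583

13.583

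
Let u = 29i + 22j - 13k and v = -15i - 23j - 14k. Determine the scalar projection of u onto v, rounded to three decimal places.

-24.625

u · v = 29·(-15) + 22·(-23) + (-13)·(-14) = -435 - 506 + 182 = -759
|v| = √(225 + 529 + 196) = √950 ≈ 30.8221
comp_v u = -759 / √950 ≈ -24.625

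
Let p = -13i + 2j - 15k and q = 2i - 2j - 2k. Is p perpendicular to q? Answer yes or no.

p · q = (-13)·2 + 2·(-2) + (-15)·(-2) = -26 - 4 + 30 = 0
Zero, so the vectors are orthogonal.

yes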